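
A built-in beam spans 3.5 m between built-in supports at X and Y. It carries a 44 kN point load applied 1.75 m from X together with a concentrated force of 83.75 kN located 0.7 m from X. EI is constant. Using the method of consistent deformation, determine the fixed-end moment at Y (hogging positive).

Release both end moments; the primary structure is a simply-supported span XY with redundants M_X and M_Y.
Simple-span end rotations at X and Y under the given loads:
  at X: point load 44 at a = 1.75: Pab(L + b)/(6LEI) = 33.69/EI
  at Y: point load 44 at a = 1.75: Pab(L + a)/(6LEI) = 33.69/EI
  at X: point load 83.75 at a = 0.7: Pab(L + b)/(6LEI) = 49.24/EI
  at Y: point load 83.75 at a = 0.7: Pab(L + a)/(6LEI) = 32.83/EI
  θ_X0 = 82.93/EI,  θ_Y0 = 66.52/EI
Flexibility coefficients: a unit moment at one end gives L/(3EI) there and L/(6EI) at the far end, so f₁₁ = f₂₂ = 1.167/EI and f₁₂ = f₂₁ = 0.5833/EI.
Compatibility — zero rotation at each built-in end:
  1.167 M_X + 0.5833 M_Y = 82.93
  0.5833 M_X + 1.167 M_Y = 66.52
Solving the pair gives M_X = 56.77 kN·m and M_Y = 28.63 kN·m (hogging).

M_Y = 28.63 kN·m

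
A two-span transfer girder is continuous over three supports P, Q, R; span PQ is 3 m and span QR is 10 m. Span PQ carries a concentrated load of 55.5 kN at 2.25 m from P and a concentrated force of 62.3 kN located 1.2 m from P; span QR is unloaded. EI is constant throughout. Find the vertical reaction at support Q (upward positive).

R_Q = 72.42 kN

Take M_Q as the redundant. Released structure: two simple spans PQ and QR with a hinge at Q.
Rotations at Q on the released spans (each span's end-slope, ×1/EI):
  span PQ: point load 55.5 at a = 2.25: Pab(L + a)/(6LEI) = 27.32/EI
  span PQ: point load 62.3 at a = 1.2: Pab(L + a)/(6LEI) = 31.4/EI
  relative rotation θ_0 = (58.72 + 0)/EI = 58.72/EI
A unit hogging moment at Q produces rotation L₁/(3EI) + L₂/(3EI) = 4.333/EI.
Compatibility: M_Q·(L₁+L₂)/(3EI) = θ_0, giving M_Q = 13.55 kN·m (hogging).
Span PQ, ΣM about P with M_Q applied at Q: R_Q^{PQ}·3 = 199.6 + 13.55, so R_Q^{PQ} = 71.06 kN and R_P = 117.8 − 71.06 = 46.74 kN.
Span QR, ΣM about R: R_Q^{QR}·10 = 0 + 13.55, so R_Q^{QR} = 1.355 kN and R_R = 0 − 1.355 = -1.355 kN.
R_Q = 71.06 + 1.355 = 72.42 kN.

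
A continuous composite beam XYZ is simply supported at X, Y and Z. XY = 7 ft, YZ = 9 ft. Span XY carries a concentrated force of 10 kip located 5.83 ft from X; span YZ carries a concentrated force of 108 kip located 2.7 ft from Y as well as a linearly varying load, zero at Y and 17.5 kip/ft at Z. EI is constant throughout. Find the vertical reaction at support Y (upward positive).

Insert a hinge at Y; M_Y is the redundant, and each span becomes simply supported.
End slopes at the hinge Y, treating each span as simply supported:
  span XY: point load 10 at a = 5.83: Pab(L + a)/(6LEI) = 20.84/EI
  span YZ: point load 108 at a = 2.7: Pab(L + b)/(6LEI) = 520.5/EI
  span YZ: triangular load, peak 17.5: 7w₀L³/(360EI) = 248.1/EI
  relative rotation θ_0 = (20.84 + 768.6)/EI = 789.4/EI
A unit hogging moment at Y produces rotation L₁/(3EI) + L₂/(3EI) = 5.333/EI.
Compatibility: M_Y·(L₁+L₂)/(3EI) = θ_0, giving M_Y = 148 kip·ft (hogging).
Span XY, ΣM about X with M_Y applied at Y: R_Y^{XY}·7 = 58.3 + 148, so R_Y^{XY} = 29.47 kip and R_X = 10 − 29.47 = -19.47 kip.
Span YZ, ΣM about Z: R_Y^{YZ}·9 = 916.6 + 148, so R_Y^{YZ} = 118.3 kip and R_Z = 186.8 − 118.3 = 68.45 kip.
R_Y = 29.47 + 118.3 = 147.8 kip.

R_Y = 147.8 kip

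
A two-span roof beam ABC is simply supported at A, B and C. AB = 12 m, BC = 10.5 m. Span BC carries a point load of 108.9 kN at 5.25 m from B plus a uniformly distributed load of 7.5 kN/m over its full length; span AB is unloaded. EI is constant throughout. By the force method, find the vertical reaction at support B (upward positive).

Take M_B as the redundant. Released structure: two simple spans AB and BC with a hinge at B.
Rotations at B on the released spans (each span's end-slope, ×1/EI):
  span BC: point load 108.9 at a = 5.25: Pab(L + b)/(6LEI) = 750.4/EI
  span BC: UDL 7.5: wL³/(24EI) = 361.8/EI
  relative rotation θ_0 = (0 + 1112)/EI = 1112/EI
A unit hogging moment at B produces rotation L₁/(3EI) + L₂/(3EI) = 7.5/EI.
Slope continuity at B: θ_0 = M_B·7.5/EI, so M_B = 1112/7.5 = 148.3 kN·m (hogging).
Span AB, ΣM about A with M_B applied at B: R_B^{AB}·12 = 0 + 148.3, so R_B^{AB} = 12.36 kN and R_A = 0 − 12.36 = -12.36 kN.
Span BC, ΣM about C: R_B^{BC}·10.5 = 985.2 + 148.3, so R_B^{BC} = 107.9 kN and R_C = 187.7 − 107.9 = 79.7 kN.
R_B = 12.36 + 107.9 = 120.3 kN.

R_B = 120.3 kN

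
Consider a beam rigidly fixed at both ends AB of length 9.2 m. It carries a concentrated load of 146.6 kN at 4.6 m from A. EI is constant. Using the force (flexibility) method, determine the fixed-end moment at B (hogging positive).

Release both end moments; the primary structure is a simply-supported span AB with redundants M_A and M_B.
On the primary (simply-supported) span, the end slopes from the loading are:
  at A: point load 146.6 at a = 4.6: Pab(L + b)/(6LEI) = 775.5/EI
  at B: point load 146.6 at a = 4.6: Pab(L + a)/(6LEI) = 775.5/EI
  θ_A0 = 775.5/EI,  θ_B0 = 775.5/EI
Flexibility coefficients: a unit moment at one end gives L/(3EI) there and L/(6EI) at the far end, so f₁₁ = f₂₂ = 3.067/EI and f₁₂ = f₂₁ = 1.533/EI.
Compatibility — zero rotation at each built-in end:
  3.067 M_A + 1.533 M_B = 775.5
  1.533 M_A + 3.067 M_B = 775.5
Solving the pair gives M_A = 168.6 kN·m and M_B = 168.6 kN·m (hogging).

M_B = 168.6 kN·m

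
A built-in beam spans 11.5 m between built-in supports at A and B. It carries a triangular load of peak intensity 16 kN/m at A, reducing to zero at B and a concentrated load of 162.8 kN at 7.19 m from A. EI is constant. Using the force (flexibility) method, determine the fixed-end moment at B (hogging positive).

Take the two fixed-end moments M_A, M_B as redundants; the released structure is the simple span AB.
End rotations of the released simple span under the applied load (×1/EI):
  at A: triangular load, peak 16: w₀L³/(45EI) = 540.8/EI
  at B: triangular load, peak 16: 7w₀L³/(360EI) = 473.2/EI
  at A: point load 162.8 at a = 7.19: Pab(L + b)/(6LEI) = 1156/EI
  at B: point load 162.8 at a = 7.19: Pab(L + a)/(6LEI) = 1367/EI
  θ_A0 = 1697/EI,  θ_B0 = 1840/EI
Flexibility coefficients: a unit moment at one end gives L/(3EI) there and L/(6EI) at the far end, so f₁₁ = f₂₂ = 3.833/EI and f₁₂ = f₂₁ = 1.917/EI.
Compatibility — zero rotation at each built-in end:
  3.833 M_A + 1.917 M_B = 1697
  1.917 M_A + 3.833 M_B = 1840
Solving the pair gives M_A = 270.2 kN·m and M_B = 344.8 kN·m (hogging).

M_B = 344.8 kN·m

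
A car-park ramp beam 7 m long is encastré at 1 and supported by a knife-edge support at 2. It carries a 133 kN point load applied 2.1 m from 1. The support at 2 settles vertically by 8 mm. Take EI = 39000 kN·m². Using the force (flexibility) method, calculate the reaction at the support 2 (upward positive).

Choose R_2 as the redundant. The primary structure is the cantilever fixed at 1.
Downward deflection at the released point 2 due to the loads:
  point load 133 at a = 2.1: Pa²(3L − a)/(6EI) = 1848/EI
Flexibility coefficient — unit upward force at 2: δ_{22} = L³/(3EI) = 114.3/EI.
With EI = 39000 kN·m²: δ_0 = 0.047374 m and δ_{22} = 0.002932 m/kN.
Compatibility — the beam at 2 must follow the support down by 0.008 m: δ_0 − R_2·δ_{22} = 0.008, so R_2 = (0.047374 − 0.008)/0.002932 = 13.43 kN.

R_2 = 13.43 kN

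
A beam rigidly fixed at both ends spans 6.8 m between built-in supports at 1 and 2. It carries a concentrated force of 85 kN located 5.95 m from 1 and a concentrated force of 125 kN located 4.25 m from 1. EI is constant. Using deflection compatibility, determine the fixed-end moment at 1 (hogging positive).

Take the two fixed-end moments M_1, M_2 as redundants; the released structure is the simple span 12.
End rotations of the released simple span under the applied load (×1/EI):
  at 1: point load 85 at a = 5.95: Pab(L + b)/(6LEI) = 80.6/EI
  at 2: point load 85 at a = 5.95: Pab(L + a)/(6LEI) = 134.3/EI
  at 1: point load 125 at a = 4.25: Pab(L + b)/(6LEI) = 310.4/EI
  at 2: point load 125 at a = 4.25: Pab(L + a)/(6LEI) = 366.9/EI
  θ_10 = 391.1/EI,  θ_20 = 501.2/EI
Flexibility coefficients: a unit moment at one end gives L/(3EI) there and L/(6EI) at the far end, so f₁₁ = f₂₂ = 2.267/EI and f₁₂ = f₂₁ = 1.133/EI.
Compatibility — zero rotation at each built-in end:
  2.267 M_1 + 1.133 M_2 = 391.1
  1.133 M_1 + 2.267 M_2 = 501.2
Solving the pair gives M_1 = 82.61 kN·m and M_2 = 179.8 kN·m (hogging).

M_1 = 82.61 kN·m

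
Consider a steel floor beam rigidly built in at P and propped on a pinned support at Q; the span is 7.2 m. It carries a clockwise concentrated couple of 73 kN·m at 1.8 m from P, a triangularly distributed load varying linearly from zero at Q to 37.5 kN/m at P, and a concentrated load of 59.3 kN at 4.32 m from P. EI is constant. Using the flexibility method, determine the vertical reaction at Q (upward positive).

Release the roller at Q. Primary structure: cantilever fixed at P.
Deflection at Q on the released cantilever, summing each load's contribution:
  clockwise couple 73 at a = 1.8: M₀a(2L − a)/(2EI) = 827.8/EI
  triangular load, peak 37.5 at the fixed end: w₀L⁴/(30EI) = 3359/EI
  point load 59.3 at a = 4.32: Pa²(3L − a)/(6EI) = 3187/EI
  δ_0 = 7374/EI
Flexibility coefficient — unit upward force at Q: δ_{QQ} = L³/(3EI) = 124.4/EI.
Compatibility at Q: δ_0 − R_Q·δ_{QQ} = 0, so R_Q = 7374/124.4 = 59.27 kN.

R_Q = 59.27 kN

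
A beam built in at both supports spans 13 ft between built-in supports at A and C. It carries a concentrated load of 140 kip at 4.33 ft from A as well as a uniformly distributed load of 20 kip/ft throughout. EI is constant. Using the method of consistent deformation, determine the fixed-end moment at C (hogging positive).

Take the two fixed-end moments M_A, M_C as redundants; the released structure is the simple span AC.
Simple-span end rotations at A and C under the given loads:
  at A: point load 140 at a = 4.33: Pab(L + b)/(6LEI) = 1460/EI
  at C: point load 140 at a = 4.33: Pab(L + a)/(6LEI) = 1168/EI
  at A: UDL 20: wL³/(24EI) = 1831/EI
  at C: UDL 20: wL³/(24EI) = 1831/EI
  θ_A0 = 3291/EI,  θ_C0 = 2999/EI
Flexibility coefficients: a unit moment at one end gives L/(3EI) there and L/(6EI) at the far end, so f₁₁ = f₂₂ = 4.333/EI and f₁₂ = f₂₁ = 2.167/EI.
Compatibility — zero rotation at each built-in end:
  4.333 M_A + 2.167 M_C = 3291
  2.167 M_A + 4.333 M_C = 2999
Solving the pair gives M_A = 551.3 kip·ft and M_C = 416.3 kip·ft (hogging).

M_C = 416.3 kip·ft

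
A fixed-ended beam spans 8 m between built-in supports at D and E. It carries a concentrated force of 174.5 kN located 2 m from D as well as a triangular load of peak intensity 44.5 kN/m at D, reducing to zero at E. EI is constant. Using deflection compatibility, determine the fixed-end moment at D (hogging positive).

Release both end moments; the primary structure is a simply-supported span DE with redundants M_D and M_E.
On the primary (simply-supported) span, the end slopes from the loading are:
  at D: point load 174.5 at a = 2: Pab(L + b)/(6LEI) = 610.8/EI
  at E: point load 174.5 at a = 2: Pab(L + a)/(6LEI) = 436.2/EI
  at D: triangular load, peak 44.5: w₀L³/(45EI) = 506.3/EI
  at E: triangular load, peak 44.5: 7w₀L³/(360EI) = 443/EI
  θ_D0 = 1117/EI,  θ_E0 = 879.3/EI
Flexibility coefficients: a unit moment at one end gives L/(3EI) there and L/(6EI) at the far end, so f₁₁ = f₂₂ = 2.667/EI and f₁₂ = f₂₁ = 1.333/EI.
Compatibility — zero rotation at each built-in end:
  2.667 M_D + 1.333 M_E = 1117
  1.333 M_D + 2.667 M_E = 879.3
Solving the pair gives M_D = 338.7 kN·m and M_E = 160.4 kN·m (hogging).

M_D = 338.7 kN·m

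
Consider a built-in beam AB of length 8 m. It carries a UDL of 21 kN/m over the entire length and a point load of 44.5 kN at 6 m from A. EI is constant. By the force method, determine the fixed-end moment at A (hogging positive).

M_A = 128.7 kN·m

Release both end moments; the primary structure is a simply-supported span AB with redundants M_A and M_B.
On the primary (simply-supported) span, the end slopes from the loading are:
  at A: UDL 21: wL³/(24EI) = 448/EI
  at B: UDL 21: wL³/(24EI) = 448/EI
  at A: point load 44.5 at a = 6: Pab(L + b)/(6LEI) = 111.2/EI
  at B: point load 44.5 at a = 6: Pab(L + a)/(6LEI) = 155.8/EI
  θ_A0 = 559.2/EI,  θ_B0 = 603.8/EI
Flexibility coefficients: a unit moment at one end gives L/(3EI) there and L/(6EI) at the far end, so f₁₁ = f₂₂ = 2.667/EI and f₁₂ = f₂₁ = 1.333/EI.
Compatibility — zero rotation at each built-in end:
  2.667 M_A + 1.333 M_B = 559.2
  1.333 M_A + 2.667 M_B = 603.8
Solving the pair gives M_A = 128.7 kN·m and M_B = 162.1 kN·m (hogging).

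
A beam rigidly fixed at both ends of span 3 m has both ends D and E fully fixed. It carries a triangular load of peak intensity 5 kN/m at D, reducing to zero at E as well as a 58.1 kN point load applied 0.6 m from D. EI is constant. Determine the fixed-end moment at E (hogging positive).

Release both end moments; the primary structure is a simply-supported span DE with redundants M_D and M_E.
On the primary (simply-supported) span, the end slopes from the loading are:
  at D: triangular load, peak 5: w₀L³/(45EI) = 3/EI
  at E: triangular load, peak 5: 7w₀L³/(360EI) = 2.625/EI
  at D: point load 58.1 at a = 0.6: Pab(L + b)/(6LEI) = 25.1/EI
  at E: point load 58.1 at a = 0.6: Pab(L + a)/(6LEI) = 16.73/EI
  θ_D0 = 28.1/EI,  θ_E0 = 19.36/EI
Flexibility coefficients: a unit moment at one end gives L/(3EI) there and L/(6EI) at the far end, so f₁₁ = f₂₂ = 1/EI and f₁₂ = f₂₁ = 0.5/EI.
Compatibility — zero rotation at each built-in end:
  1 M_D + 0.5 M_E = 28.1
  0.5 M_D + 1 M_E = 19.36
Solving the pair gives M_D = 24.56 kN·m and M_E = 7.078 kN·m (hogging).

M_E = 7.078 kN·m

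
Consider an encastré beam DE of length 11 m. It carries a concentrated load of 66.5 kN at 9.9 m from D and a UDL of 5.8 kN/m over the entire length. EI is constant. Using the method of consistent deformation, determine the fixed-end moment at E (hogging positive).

Release both end moments; the primary structure is a simply-supported span DE with redundants M_D and M_E.
On the primary (simply-supported) span, the end slopes from the loading are:
  at D: point load 66.5 at a = 9.9: Pab(L + b)/(6LEI) = 132.8/EI
  at E: point load 66.5 at a = 9.9: Pab(L + a)/(6LEI) = 229.3/EI
  at D: UDL 5.8: wL³/(24EI) = 321.7/EI
  at E: UDL 5.8: wL³/(24EI) = 321.7/EI
  θ_D0 = 454.4/EI,  θ_E0 = 551/EI
Flexibility coefficients: a unit moment at one end gives L/(3EI) there and L/(6EI) at the far end, so f₁₁ = f₂₂ = 3.667/EI and f₁₂ = f₂₁ = 1.833/EI.
Compatibility — zero rotation at each built-in end:
  3.667 M_D + 1.833 M_E = 454.4
  1.833 M_D + 3.667 M_E = 551
Solving the pair gives M_D = 65.07 kN·m and M_E = 117.7 kN·m (hogging).

M_E = 117.7 kN·m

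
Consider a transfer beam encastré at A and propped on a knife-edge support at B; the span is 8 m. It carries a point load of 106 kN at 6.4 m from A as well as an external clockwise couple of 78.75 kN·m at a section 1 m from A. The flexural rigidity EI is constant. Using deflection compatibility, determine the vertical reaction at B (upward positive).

R_B = 78.08 kN

Take the reaction at B as the redundant and release it; the primary structure is a cantilever fixed at A.
Free-end deflection of the primary structure under the applied loading (downward +):
  point load 106 at a = 6.4: Pa²(3L − a)/(6EI) = 12736/EI
  clockwise couple 78.75 at a = 1: M₀a(2L − a)/(2EI) = 590.6/EI
  δ_0 = 13326/EI
Flexibility coefficient — unit upward force at B: δ_{BB} = L³/(3EI) = 170.7/EI.
Compatibility at B: δ_0 − R_B·δ_{BB} = 0, so R_B = 13326/170.7 = 78.08 kN.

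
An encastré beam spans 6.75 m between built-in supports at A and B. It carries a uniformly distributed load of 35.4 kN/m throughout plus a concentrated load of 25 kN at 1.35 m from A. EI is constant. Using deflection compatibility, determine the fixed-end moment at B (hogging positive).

M_B = 139.8 kN·m

Release both end moments; the primary structure is a simply-supported span AB with redundants M_A and M_B.
Simple-span end rotations at A and B under the given loads:
  at A: UDL 35.4: wL³/(24EI) = 453.6/EI
  at B: UDL 35.4: wL³/(24EI) = 453.6/EI
  at A: point load 25 at a = 1.35: Pab(L + b)/(6LEI) = 54.67/EI
  at B: point load 25 at a = 1.35: Pab(L + a)/(6LEI) = 36.45/EI
  θ_A0 = 508.3/EI,  θ_B0 = 490.1/EI
Flexibility coefficients: a unit moment at one end gives L/(3EI) there and L/(6EI) at the far end, so f₁₁ = f₂₂ = 2.25/EI and f₁₂ = f₂₁ = 1.125/EI.
Compatibility — zero rotation at each built-in end:
  2.25 M_A + 1.125 M_B = 508.3
  1.125 M_A + 2.25 M_B = 490.1
Solving the pair gives M_A = 156 kN·m and M_B = 139.8 kN·m (hogging).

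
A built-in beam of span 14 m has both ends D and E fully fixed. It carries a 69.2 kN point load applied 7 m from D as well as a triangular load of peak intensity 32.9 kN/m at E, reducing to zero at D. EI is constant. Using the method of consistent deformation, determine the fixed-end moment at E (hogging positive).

Release both end moments; the primary structure is a simply-supported span DE with redundants M_D and M_E.
Simple-span end rotations at D and E under the given loads:
  at D: point load 69.2 at a = 7: Pab(L + b)/(6LEI) = 847.7/EI
  at E: point load 69.2 at a = 7: Pab(L + a)/(6LEI) = 847.7/EI
  at D: triangular load, peak 32.9: 7w₀L³/(360EI) = 1755/EI
  at E: triangular load, peak 32.9: w₀L³/(45EI) = 2006/EI
  θ_D0 = 2603/EI,  θ_E0 = 2854/EI
Flexibility coefficients: a unit moment at one end gives L/(3EI) there and L/(6EI) at the far end, so f₁₁ = f₂₂ = 4.667/EI and f₁₂ = f₂₁ = 2.333/EI.
Compatibility — zero rotation at each built-in end:
  4.667 M_D + 2.333 M_E = 2603
  2.333 M_D + 4.667 M_E = 2854
Solving the pair gives M_D = 336 kN·m and M_E = 443.5 kN·m (hogging).

M_E = 443.5 kN·m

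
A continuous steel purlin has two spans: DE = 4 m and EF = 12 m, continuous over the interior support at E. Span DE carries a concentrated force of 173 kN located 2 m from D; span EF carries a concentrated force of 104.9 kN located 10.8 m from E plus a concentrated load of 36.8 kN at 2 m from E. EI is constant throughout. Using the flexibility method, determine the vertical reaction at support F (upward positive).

R_F = 90.43 kN

Release continuity at E by inserting a hinge; the redundant is the internal moment M_E. The primary structure is two simply-supported spans DE and EF.
Discontinuity in slope at E on the released structure — sum the simple-span end rotations:
  span DE: point load 173 at a = 2: Pab(L + a)/(6LEI) = 173/EI
  span EF: point load 104.9 at a = 10.8: Pab(L + b)/(6LEI) = 249.2/EI
  span EF: point load 36.8 at a = 2: Pab(L + b)/(6LEI) = 224.9/EI
  relative rotation θ_0 = (173 + 474.1)/EI = 647.1/EI
A unit hogging moment at E produces rotation L₁/(3EI) + L₂/(3EI) = 5.333/EI.
Compatibility: M_E·(L₁+L₂)/(3EI) = θ_0, giving M_E = 121.3 kN·m (hogging).
Span EF, ΣM about F: R_E^{EF}·12 = 493.9 + 121.3, so R_E^{EF} = 51.27 kN and R_F = 141.7 − 51.27 = 90.43 kN.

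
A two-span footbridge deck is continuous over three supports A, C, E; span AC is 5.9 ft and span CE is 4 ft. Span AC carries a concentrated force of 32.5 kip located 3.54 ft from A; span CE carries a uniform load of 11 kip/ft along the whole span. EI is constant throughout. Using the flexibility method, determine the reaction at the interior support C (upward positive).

Take M_C as the redundant. Released structure: two simple spans AC and CE with a hinge at C.
Discontinuity in slope at C on the released structure — sum the simple-span end rotations:
  span AC: point load 32.5 at a = 3.54: Pab(L + a)/(6LEI) = 72.4/EI
  span CE: UDL 11: wL³/(24EI) = 29.33/EI
  relative rotation θ_0 = (72.4 + 29.33)/EI = 101.7/EI
A unit hogging moment at C produces rotation L₁/(3EI) + L₂/(3EI) = 3.3/EI.
Slope continuity at C: θ_0 = M_C·3.3/EI, so M_C = 101.7/3.3 = 30.83 kip·ft (hogging).
Span AC, ΣM about A with M_C applied at C: R_C^{AC}·5.9 = 115 + 30.83, so R_C^{AC} = 24.73 kip and R_A = 32.5 − 24.73 = 7.775 kip.
Span CE, ΣM about E: R_C^{CE}·4 = 88 + 30.83, so R_C^{CE} = 29.71 kip and R_E = 44 − 29.71 = 14.29 kip.
R_C = 24.73 + 29.71 = 54.43 kip.

R_C = 54.43 kip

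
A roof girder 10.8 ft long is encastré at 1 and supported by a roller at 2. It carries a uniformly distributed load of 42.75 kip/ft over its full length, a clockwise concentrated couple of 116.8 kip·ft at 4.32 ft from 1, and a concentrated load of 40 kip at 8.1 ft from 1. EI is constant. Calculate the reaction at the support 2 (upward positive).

R_2 = 208.8 kip

Release the roller at 2. Primary structure: cantilever fixed at 1.
Downward deflection at the released point 2 due to the loads:
  UDL 42.75: wL⁴/(8EI) = 72701/EI
  clockwise couple 116.8 at a = 4.32: M₀a(2L − a)/(2EI) = 4360/EI
  point load 40 at a = 8.1: Pa²(3L − a)/(6EI) = 10629/EI
  δ_0 = 87689/EI
Flexibility coefficient — unit upward force at 2: δ_{22} = L³/(3EI) = 419.9/EI.
The prop prevents deflection at 2: R_2 = δ_0/δ_{22} = 87689/419.9 = 208.8 kip.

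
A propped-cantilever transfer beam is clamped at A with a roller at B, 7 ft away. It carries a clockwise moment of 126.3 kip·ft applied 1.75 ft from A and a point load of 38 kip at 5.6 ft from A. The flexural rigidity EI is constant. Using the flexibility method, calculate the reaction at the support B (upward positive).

R_B = 38.59 kip

Take the reaction at B as the redundant and release it; the primary structure is a cantilever fixed at A.
Primary-structure tip deflection at B by superposition:
  clockwise couple 126.3 at a = 1.75: M₀a(2L − a)/(2EI) = 1354/EI
  point load 38 at a = 5.6: Pa²(3L − a)/(6EI) = 3059/EI
  δ_0 = 4412/EI
Tip deflection under a unit load at B: L³/(3EI) = 114.3/EI.
The prop prevents deflection at B: R_B = δ_0/δ_{BB} = 4412/114.3 = 38.59 kip.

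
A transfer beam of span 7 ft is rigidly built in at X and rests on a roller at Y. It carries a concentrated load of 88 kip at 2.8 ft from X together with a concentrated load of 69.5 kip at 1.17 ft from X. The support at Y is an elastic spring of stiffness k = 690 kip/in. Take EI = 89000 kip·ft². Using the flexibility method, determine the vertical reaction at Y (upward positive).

Choose R_Y as the redundant. The primary structure is the cantilever fixed at X.
Deflection at Y on the released cantilever, summing each load's contribution:
  point load 88 at a = 2.8: Pa²(3L − a)/(6EI) = 2093/EI
  point load 69.5 at a = 1.17: Pa²(3L − a)/(6EI) = 314.4/EI
  δ_0 = 2407/EI
Tip deflection under a unit load at Y: L³/(3EI) = 114.3/EI.
With EI = 89000 kip·ft²: δ_0 = 0.027047 ft and δ_{YY} = 0.001285 ft/kip.
Compatibility — the spring shortens by R_Y/k under the reaction it provides: δ_0 − R_Y·δ_{YY} = R_Y/k. With 1/k = 1/(690×12) ft/kip = 0.000121 ft/kip, R_Y = δ_0 / (δ_{YY} + 1/k) = 0.027047 / (0.001285 + 0.000121) = 19.24 kip.

R_Y = 19.24 kip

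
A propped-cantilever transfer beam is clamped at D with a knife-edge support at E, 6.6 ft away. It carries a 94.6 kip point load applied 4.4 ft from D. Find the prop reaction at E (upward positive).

Release the roller at E. Primary structure: cantilever fixed at D.
Deflection at E on the released cantilever, summing each load's contribution:
  point load 94.6 at a = 4.4: Pa²(3L − a)/(6EI) = 4701/EI
Tip deflection under a unit load at E: L³/(3EI) = 95.83/EI.
The prop prevents deflection at E: R_E = δ_0/δ_{EE} = 4701/95.83 = 49.05 kip.

R_E = 49.05 kip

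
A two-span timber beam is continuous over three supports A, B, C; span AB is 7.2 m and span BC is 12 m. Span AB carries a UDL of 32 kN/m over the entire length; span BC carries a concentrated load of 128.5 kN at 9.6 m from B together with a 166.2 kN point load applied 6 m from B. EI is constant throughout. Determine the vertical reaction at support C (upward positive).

Insert a hinge at B; M_B is the redundant, and each span becomes simply supported.
Rotations at B on the released spans (each span's end-slope, ×1/EI):
  span AB: UDL 32: wL³/(24EI) = 497.7/EI
  span BC: point load 128.5 at a = 9.6: Pab(L + b)/(6LEI) = 592.1/EI
  span BC: point load 166.2 at a = 6: Pab(L + b)/(6LEI) = 1496/EI
  relative rotation θ_0 = (497.7 + 2088)/EI = 2586/EI
A unit hogging moment at B produces rotation L₁/(3EI) + L₂/(3EI) = 6.4/EI.
Slope continuity at B: θ_0 = M_B·6.4/EI, so M_B = 2586/6.4 = 404 kN·m (hogging).
Span BC, ΣM about C: R_B^{BC}·12 = 1306 + 404, so R_B^{BC} = 142.5 kN and R_C = 294.7 − 142.5 = 152.2 kN.

R_C = 152.2 kN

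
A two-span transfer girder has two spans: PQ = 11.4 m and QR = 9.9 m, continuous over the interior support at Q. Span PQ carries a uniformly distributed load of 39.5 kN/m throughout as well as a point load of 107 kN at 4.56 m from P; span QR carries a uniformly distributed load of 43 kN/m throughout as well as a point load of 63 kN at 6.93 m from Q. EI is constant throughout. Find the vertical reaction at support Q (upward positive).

R_Q = 638.9 kN

Insert a hinge at Q; M_Q is the redundant, and each span becomes simply supported.
Discontinuity in slope at Q on the released structure — sum the simple-span end rotations:
  span PQ: UDL 39.5: wL³/(24EI) = 2438/EI
  span PQ: point load 107 at a = 4.56: Pab(L + a)/(6LEI) = 778.7/EI
  span QR: UDL 43: wL³/(24EI) = 1738/EI
  span QR: point load 63 at a = 6.93: Pab(L + b)/(6LEI) = 280.9/EI
  relative rotation θ_0 = (3217 + 2019)/EI = 5236/EI
A unit hogging moment at Q produces rotation L₁/(3EI) + L₂/(3EI) = 7.1/EI.
Slope continuity at Q: θ_0 = M_Q·7.1/EI, so M_Q = 5236/7.1 = 737.5 kN·m (hogging).
Span PQ, ΣM about P with M_Q applied at Q: R_Q^{PQ}·11.4 = 3055 + 737.5, so R_Q^{PQ} = 332.6 kN and R_P = 557.3 − 332.6 = 224.7 kN.
Span QR, ΣM about R: R_Q^{QR}·9.9 = 2294 + 737.5, so R_Q^{QR} = 306.2 kN and R_R = 488.7 − 306.2 = 182.5 kN.
R_Q = 332.6 + 306.2 = 638.9 kN.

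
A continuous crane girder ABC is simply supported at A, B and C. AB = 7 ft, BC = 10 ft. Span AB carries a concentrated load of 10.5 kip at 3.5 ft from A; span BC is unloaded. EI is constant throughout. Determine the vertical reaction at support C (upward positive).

R_C = -0.5675 kip

Take M_B as the redundant. Released structure: two simple spans AB and BC with a hinge at B.
Discontinuity in slope at B on the released structure — sum the simple-span end rotations:
  span AB: point load 10.5 at a = 3.5: Pab(L + a)/(6LEI) = 32.16/EI
  relative rotation θ_0 = (32.16 + 0)/EI = 32.16/EI
A unit hogging moment at B produces rotation L₁/(3EI) + L₂/(3EI) = 5.667/EI.
Slope continuity at B: θ_0 = M_B·5.667/EI, so M_B = 32.16/5.667 = 5.675 kip·ft (hogging).
Span BC, ΣM about C: R_B^{BC}·10 = 0 + 5.675, so R_B^{BC} = 0.5675 kip and R_C = 0 − 0.5675 = -0.5675 kip.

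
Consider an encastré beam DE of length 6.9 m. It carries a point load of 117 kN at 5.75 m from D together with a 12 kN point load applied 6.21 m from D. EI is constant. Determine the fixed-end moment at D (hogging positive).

Take the two fixed-end moments M_D, M_E as redundants; the released structure is the simple span DE.
On the primary (simply-supported) span, the end slopes from the loading are:
  at D: point load 117 at a = 5.75: Pab(L + b)/(6LEI) = 150.4/EI
  at E: point load 117 at a = 5.75: Pab(L + a)/(6LEI) = 236.4/EI
  at D: point load 12 at a = 6.21: Pab(L + b)/(6LEI) = 9.427/EI
  at E: point load 12 at a = 6.21: Pab(L + a)/(6LEI) = 16.28/EI
  θ_D0 = 159.9/EI,  θ_E0 = 252.7/EI
Flexibility coefficients: a unit moment at one end gives L/(3EI) there and L/(6EI) at the far end, so f₁₁ = f₂₂ = 2.3/EI and f₁₂ = f₂₁ = 1.15/EI.
Compatibility — zero rotation at each built-in end:
  2.3 M_D + 1.15 M_E = 159.9
  1.15 M_D + 2.3 M_E = 252.7
Solving the pair gives M_D = 19.43 kN·m and M_E = 100.1 kN·m (hogging).

M_D = 19.43 kN·m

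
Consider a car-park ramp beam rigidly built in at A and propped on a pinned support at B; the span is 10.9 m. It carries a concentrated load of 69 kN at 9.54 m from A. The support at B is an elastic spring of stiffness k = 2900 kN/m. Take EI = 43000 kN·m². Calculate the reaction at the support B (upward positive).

R_B = 54.29 kN

Take the reaction at B as the redundant and release it; the primary structure is a cantilever fixed at A.
Downward deflection at the released point B due to the loads:
  point load 69 at a = 9.54: Pa²(3L − a)/(6EI) = 24240/EI
Tip deflection under a unit load at B: L³/(3EI) = 431.7/EI.
With EI = 43000 kN·m²: δ_0 = 0.56372 m and δ_{BB} = 0.010039 m/kN.
Compatibility — the spring shortens by R_B/k under the reaction it provides: δ_0 − R_B·δ_{BB} = R_B/k. With 1/k = 0.000345 m/kN, R_B = δ_0 / (δ_{BB} + 1/k) = 0.56372 / (0.010039 + 0.000345) = 54.29 kN.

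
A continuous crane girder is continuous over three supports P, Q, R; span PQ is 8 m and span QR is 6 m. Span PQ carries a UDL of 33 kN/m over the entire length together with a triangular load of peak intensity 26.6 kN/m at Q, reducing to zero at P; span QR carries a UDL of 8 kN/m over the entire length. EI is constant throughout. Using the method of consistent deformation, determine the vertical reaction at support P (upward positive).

R_P = 138.6 kN

Take M_Q as the redundant. Released structure: two simple spans PQ and QR with a hinge at Q.
End slopes at the hinge Q, treating each span as simply supported:
  span PQ: UDL 33: wL³/(24EI) = 704/EI
  span PQ: triangular load, peak 26.6: w₀L³/(45EI) = 302.6/EI
  span QR: UDL 8: wL³/(24EI) = 72/EI
  relative rotation θ_0 = (1007 + 72)/EI = 1079/EI
A unit hogging moment at Q produces rotation L₁/(3EI) + L₂/(3EI) = 4.667/EI.
Slope continuity at Q: θ_0 = M_Q·4.667/EI, so M_Q = 1079/4.667 = 231.1 kN·m (hogging).
Span PQ, ΣM about P with M_Q applied at Q: R_Q^{PQ}·8 = 1623 + 231.1, so R_Q^{PQ} = 231.8 kN and R_P = 370.4 − 231.8 = 138.6 kN.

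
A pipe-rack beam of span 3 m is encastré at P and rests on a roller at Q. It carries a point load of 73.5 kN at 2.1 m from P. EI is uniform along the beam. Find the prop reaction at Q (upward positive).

Release the roller at Q. Primary structure: cantilever fixed at P.
Deflection at Q on the released cantilever, summing each load's contribution:
  point load 73.5 at a = 2.1: Pa²(3L − a)/(6EI) = 372.8/EI
Tip deflection under a unit load at Q: L³/(3EI) = 9/EI.
The prop prevents deflection at Q: R_Q = δ_0/δ_{QQ} = 372.8/9 = 41.42 kN.

R_Q = 41.42 kN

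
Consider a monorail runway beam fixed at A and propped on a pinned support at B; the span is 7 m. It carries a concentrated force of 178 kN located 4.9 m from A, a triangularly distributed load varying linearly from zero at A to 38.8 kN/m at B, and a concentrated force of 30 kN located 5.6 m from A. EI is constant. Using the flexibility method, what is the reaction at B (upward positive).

R_B = 196.1 kN

Remove the prop at B; the released (primary) structure is a cantilever built in at A.
Primary-structure tip deflection at B by superposition:
  point load 178 at a = 4.9: Pa²(3L − a)/(6EI) = 11468/EI
  triangular load, peak 38.8 at the free end: 11w₀L⁴/(120EI) = 8540/EI
  point load 30 at a = 5.6: Pa²(3L − a)/(6EI) = 2415/EI
  δ_0 = 22422/EI
Flexibility coefficient — unit upward force at B: δ_{BB} = L³/(3EI) = 114.3/EI.
Compatibility at B: δ_0 − R_B·δ_{BB} = 0, so R_B = 22422/114.3 = 196.1 kN.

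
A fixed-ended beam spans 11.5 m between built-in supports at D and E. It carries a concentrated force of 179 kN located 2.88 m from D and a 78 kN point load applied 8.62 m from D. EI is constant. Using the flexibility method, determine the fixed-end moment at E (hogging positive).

M_E = 223 kN·m

Take the two fixed-end moments M_D, M_E as redundants; the released structure is the simple span DE.
On the primary (simply-supported) span, the end slopes from the loading are:
  at D: point load 179 at a = 2.88: Pab(L + b)/(6LEI) = 1296/EI
  at E: point load 179 at a = 2.88: Pab(L + a)/(6LEI) = 926.1/EI
  at D: point load 78 at a = 8.62: Pab(L + b)/(6LEI) = 403.6/EI
  at E: point load 78 at a = 8.62: Pab(L + a)/(6LEI) = 564.6/EI
  θ_D0 = 1699/EI,  θ_E0 = 1491/EI
Flexibility coefficients: a unit moment at one end gives L/(3EI) there and L/(6EI) at the far end, so f₁₁ = f₂₂ = 3.833/EI and f₁₂ = f₂₁ = 1.917/EI.
Compatibility — zero rotation at each built-in end:
  3.833 M_D + 1.917 M_E = 1699
  1.917 M_D + 3.833 M_E = 1491
Solving the pair gives M_D = 331.8 kN·m and M_E = 223 kN·m (hogging).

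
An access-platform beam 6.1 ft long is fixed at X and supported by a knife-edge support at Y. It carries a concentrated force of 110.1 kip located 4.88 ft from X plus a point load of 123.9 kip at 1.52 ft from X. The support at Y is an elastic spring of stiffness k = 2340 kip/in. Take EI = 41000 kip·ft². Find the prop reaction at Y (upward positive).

Choose R_Y as the redundant. The primary structure is the cantilever fixed at X.
Downward deflection at the released point Y due to the loads:
  point load 110.1 at a = 4.88: Pa²(3L − a)/(6EI) = 5864/EI
  point load 123.9 at a = 1.52: Pa²(3L − a)/(6EI) = 800.6/EI
  δ_0 = 6665/EI
Flexibility coefficient — unit upward force at Y: δ_{YY} = L³/(3EI) = 75.66/EI.
With EI = 41000 kip·ft²: δ_0 = 0.16256 ft and δ_{YY} = 0.001845 ft/kip.
Compatibility — the spring shortens by R_Y/k under the reaction it provides: δ_0 − R_Y·δ_{YY} = R_Y/k. With 1/k = 1/(2340×12) ft/kip = 0.000036 ft/kip, R_Y = δ_0 / (δ_{YY} + 1/k) = 0.16256 / (0.001845 + 0.000036) = 86.42 kip.

R_Y = 86.42 kip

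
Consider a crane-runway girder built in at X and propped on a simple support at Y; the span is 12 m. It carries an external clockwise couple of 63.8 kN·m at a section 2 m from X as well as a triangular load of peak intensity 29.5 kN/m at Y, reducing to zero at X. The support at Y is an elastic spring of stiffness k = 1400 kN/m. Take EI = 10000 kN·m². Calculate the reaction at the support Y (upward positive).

R_Y = 98.56 kN

Take the reaction at Y as the redundant and release it; the primary structure is a cantilever fixed at X.
Deflection at Y on the released cantilever, summing each load's contribution:
  clockwise couple 63.8 at a = 2: M₀a(2L − a)/(2EI) = 1404/EI
  triangular load, peak 29.5 at the free end: 11w₀L⁴/(120EI) = 56074/EI
  δ_0 = 57477/EI
Tip deflection under a unit load at Y: L³/(3EI) = 576/EI.
With EI = 10000 kN·m²: δ_0 = 5.7477 m and δ_{YY} = 0.0576 m/kN.
Compatibility — the spring shortens by R_Y/k under the reaction it provides: δ_0 − R_Y·δ_{YY} = R_Y/k. With 1/k = 0.000714 m/kN, R_Y = δ_0 / (δ_{YY} + 1/k) = 5.7477 / (0.0576 + 0.000714) = 98.56 kN.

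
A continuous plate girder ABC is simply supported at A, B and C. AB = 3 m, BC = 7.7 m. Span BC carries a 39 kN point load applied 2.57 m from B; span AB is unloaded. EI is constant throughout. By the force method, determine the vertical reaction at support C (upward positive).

Take M_B as the redundant. Released structure: two simple spans AB and BC with a hinge at B.
End slopes at the hinge B, treating each span as simply supported:
  span BC: point load 39 at a = 2.57: Pab(L + b)/(6LEI) = 142.8/EI
  relative rotation θ_0 = (0 + 142.8)/EI = 142.8/EI
A unit hogging moment at B produces rotation L₁/(3EI) + L₂/(3EI) = 3.567/EI.
Slope continuity at B: θ_0 = M_B·3.567/EI, so M_B = 142.8/3.567 = 40.03 kN·m (hogging).
Span BC, ΣM about C: R_B^{BC}·7.7 = 200.1 + 40.03, so R_B^{BC} = 31.18 kN and R_C = 39 − 31.18 = 7.818 kN.

R_C = 7.818 kN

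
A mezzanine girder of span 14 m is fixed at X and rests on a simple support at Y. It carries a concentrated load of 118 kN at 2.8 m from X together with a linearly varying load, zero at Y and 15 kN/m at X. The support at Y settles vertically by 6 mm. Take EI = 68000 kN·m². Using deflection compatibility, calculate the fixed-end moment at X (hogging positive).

M_X = 440.1 kN·m

Take the reaction at Y as the redundant and release it; the primary structure is a cantilever fixed at X.
Primary-structure tip deflection at Y by superposition:
  point load 118 at a = 2.8: Pa²(3L − a)/(6EI) = 6044/EI
  triangular load, peak 15 at the fixed end: w₀L⁴/(30EI) = 19208/EI
  δ_0 = 25252/EI
Flexibility coefficient — unit upward force at Y: δ_{YY} = L³/(3EI) = 914.7/EI.
With EI = 68000 kN·m²: δ_0 = 0.37135 m and δ_{YY} = 0.013451 m/kN.
Compatibility — the beam at Y must follow the support down by 0.006 m: δ_0 − R_Y·δ_{YY} = 0.006, so R_Y = (0.37135 − 0.006)/0.013451 = 27.16 kN.
Moment equilibrium about X: M_X = Σ(load moments about X) − R_Y·L = 820.4 − 27.16×14 = 440.1 kN·m.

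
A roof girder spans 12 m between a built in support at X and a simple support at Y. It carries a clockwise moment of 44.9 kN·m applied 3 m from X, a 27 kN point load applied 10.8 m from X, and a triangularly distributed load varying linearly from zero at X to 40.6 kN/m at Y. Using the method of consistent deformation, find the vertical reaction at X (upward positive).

Choose R_Y as the redundant. The primary structure is the cantilever fixed at X.
Downward deflection at the released point Y due to the loads:
  clockwise couple 44.9 at a = 3: M₀a(2L − a)/(2EI) = 1414/EI
  point load 27 at a = 10.8: Pa²(3L − a)/(6EI) = 13227/EI
  triangular load, peak 40.6 at the free end: 11w₀L⁴/(120EI) = 77172/EI
  δ_0 = 91814/EI
Tip deflection under a unit load at Y: L³/(3EI) = 576/EI.
The prop prevents deflection at Y: R_Y = δ_0/δ_{YY} = 91814/576 = 159.4 kN.
Vertical equilibrium: R_X = ΣP − R_Y = 270.6 − 159.4 = 111.2 kN.

R_X = 111.2 kN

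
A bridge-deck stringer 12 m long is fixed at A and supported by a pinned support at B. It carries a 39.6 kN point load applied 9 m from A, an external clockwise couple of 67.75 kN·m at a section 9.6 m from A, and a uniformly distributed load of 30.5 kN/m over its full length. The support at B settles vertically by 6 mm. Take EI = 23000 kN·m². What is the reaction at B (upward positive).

R_B = 170.2 kN

Take the reaction at B as the redundant and release it; the primary structure is a cantilever fixed at A.
Downward deflection at the released point B due to the loads:
  point load 39.6 at a = 9: Pa²(3L − a)/(6EI) = 14434/EI
  clockwise couple 67.75 at a = 9.6: M₀a(2L − a)/(2EI) = 4683/EI
  UDL 30.5: wL⁴/(8EI) = 79056/EI
  δ_0 = 98173/EI
Flexibility coefficient — unit upward force at B: δ_{BB} = L³/(3EI) = 576/EI.
With EI = 23000 kN·m²: δ_0 = 4.2684 m and δ_{BB} = 0.025043 m/kN.
Compatibility — the beam at B must follow the support down by 0.006 m: δ_0 − R_B·δ_{BB} = 0.006, so R_B = (4.2684 − 0.006)/0.025043 = 170.2 kN.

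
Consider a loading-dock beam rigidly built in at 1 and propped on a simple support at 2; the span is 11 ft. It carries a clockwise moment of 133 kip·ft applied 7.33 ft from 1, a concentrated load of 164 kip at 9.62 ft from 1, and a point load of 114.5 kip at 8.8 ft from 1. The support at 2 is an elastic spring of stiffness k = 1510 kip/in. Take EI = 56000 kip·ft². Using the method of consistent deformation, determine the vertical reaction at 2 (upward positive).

R_2 = 228.4 kip

Remove the prop at 2; the released (primary) structure is a cantilever built in at 1.
Free-end deflection of the primary structure under the applied loading (downward +):
  clockwise couple 133 at a = 7.33: M₀a(2L − a)/(2EI) = 7151/EI
  point load 164 at a = 9.62: Pa²(3L − a)/(6EI) = 59141/EI
  point load 114.5 at a = 8.8: Pa²(3L − a)/(6EI) = 35763/EI
  δ_0 = 102055/EI
Flexibility coefficient — unit upward force at 2: δ_{22} = L³/(3EI) = 443.7/EI.
With EI = 56000 kip·ft²: δ_0 = 1.8224 ft and δ_{22} = 0.007923 ft/kip.
Compatibility — the spring shortens by R_2/k under the reaction it provides: δ_0 − R_2·δ_{22} = R_2/k. With 1/k = 1/(1510×12) ft/kip = 0.000055 ft/kip, R_2 = δ_0 / (δ_{22} + 1/k) = 1.8224 / (0.007923 + 0.000055) = 228.4 kip.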